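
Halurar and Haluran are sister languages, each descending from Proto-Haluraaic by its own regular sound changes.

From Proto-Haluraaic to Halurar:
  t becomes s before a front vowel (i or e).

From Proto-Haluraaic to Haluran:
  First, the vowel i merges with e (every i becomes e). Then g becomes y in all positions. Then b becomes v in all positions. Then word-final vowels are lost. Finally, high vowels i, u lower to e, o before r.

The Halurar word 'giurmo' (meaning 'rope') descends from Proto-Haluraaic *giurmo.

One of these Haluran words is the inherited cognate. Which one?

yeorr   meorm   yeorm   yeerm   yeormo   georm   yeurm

Haluran: start from *giurmo.
  rule 1 (vowel merger): giurmo → geurmo
  rule 2 (unconditioned shift): geurmo → yeurmo
  rule 3: no change — yeurmo
  rule 4 (apocope): yeurmo → yeurm
  rule 5 (pre-rhotic lowering): yeurm → yeorm
  ⇒ Haluran yeorm
Among the options, 'yeorm' alone shows every Haluran change applied in order.

yeorm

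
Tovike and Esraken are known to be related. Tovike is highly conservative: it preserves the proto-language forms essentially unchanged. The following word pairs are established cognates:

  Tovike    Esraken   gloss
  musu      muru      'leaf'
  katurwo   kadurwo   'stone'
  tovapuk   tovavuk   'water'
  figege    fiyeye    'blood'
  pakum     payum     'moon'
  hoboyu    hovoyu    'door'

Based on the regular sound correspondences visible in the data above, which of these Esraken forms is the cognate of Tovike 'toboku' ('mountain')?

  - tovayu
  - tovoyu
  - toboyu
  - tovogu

tovoyu

hoboyu ~ hovoyu — Tovike b corresponds to Esraken v between vowels (before a back vowel).
pakum ~ payum — Tovike k corresponds to Esraken y between vowels (before a back vowel).
Applying these to Tovike 'toboku':
  toboku → tovoku   (b→v between vowels (before a back vowel))
  tovoku → tovoyu   (k→y between vowels (before a back vowel))
So the Esraken cognate is 'tovoyu'.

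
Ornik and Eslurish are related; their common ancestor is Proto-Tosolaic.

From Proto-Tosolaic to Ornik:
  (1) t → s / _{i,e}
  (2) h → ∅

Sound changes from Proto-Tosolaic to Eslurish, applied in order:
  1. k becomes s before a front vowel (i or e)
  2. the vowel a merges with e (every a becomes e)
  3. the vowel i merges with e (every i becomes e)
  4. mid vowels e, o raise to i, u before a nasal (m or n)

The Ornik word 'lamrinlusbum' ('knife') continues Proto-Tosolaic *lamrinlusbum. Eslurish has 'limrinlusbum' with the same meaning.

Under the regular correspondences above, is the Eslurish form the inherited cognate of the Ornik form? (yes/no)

Derive the expected Eslurish reflex of *lamrinlusbum:
Eslurish: start from *lamrinlusbum.
  rule 1: no change — lamrinlusbum
  rule 2 (vowel merger): lamrinlusbum → lemrinlusbum
  rule 3 (vowel merger): lemrinlusbum → lemrenlusbum
  rule 4 (pre-nasal raising): lemrenlusbum → limrinlusbum
  ⇒ Eslurish limrinlusbum
Eslurish 'limrinlusbum' matches the regular reflex exactly, so the pair is cognate.

yes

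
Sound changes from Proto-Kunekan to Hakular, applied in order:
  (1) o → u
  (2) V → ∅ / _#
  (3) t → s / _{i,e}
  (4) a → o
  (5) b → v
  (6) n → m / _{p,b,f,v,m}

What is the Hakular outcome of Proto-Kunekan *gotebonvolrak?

gusevumvulrok

Hakular: *gotebonvolrak
  gotebonvolrak → gutebunvulrak   [vowel merger]
  gutebunvulrak (rule 2 does not apply)
  gutebunvulrak → gusebunvulrak   [palatalisation]
  gusebunvulrak → gusebunvulrok   [vowel merger]
  gusebunvulrok → gusevunvulrok   [unconditioned shift]
  gusevunvulrok → gusevumvulrok   [nasal place assimilation]
  giving Hakular gusevumvulrok.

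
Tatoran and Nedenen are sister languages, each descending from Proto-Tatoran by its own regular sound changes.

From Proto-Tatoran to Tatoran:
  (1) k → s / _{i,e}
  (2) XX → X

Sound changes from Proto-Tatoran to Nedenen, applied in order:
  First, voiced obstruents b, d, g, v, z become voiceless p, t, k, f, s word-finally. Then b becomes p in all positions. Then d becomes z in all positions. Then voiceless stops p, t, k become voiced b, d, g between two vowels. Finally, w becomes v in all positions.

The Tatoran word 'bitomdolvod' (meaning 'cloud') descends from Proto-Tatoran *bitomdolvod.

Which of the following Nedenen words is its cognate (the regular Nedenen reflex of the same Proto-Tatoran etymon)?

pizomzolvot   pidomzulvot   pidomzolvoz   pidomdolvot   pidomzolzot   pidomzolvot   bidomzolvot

pidomzolvot

Nedenen: start from *bitomdolvod.
  rule 1 (final devoicing): bitomdolvod → bitomdolvot
  rule 2 (unconditioned shift): bitomdolvot → pitomdolvot
  rule 3 (unconditioned shift): pitomdolvot → pitomzolvot
  rule 4 (intervocalic voicing): pitomzolvot → pidomzolvot
  rule 5: no change — pidomzolvot
  ⇒ Nedenen pidomzolvot
The other candidates each miss or misapply at least one Nedenen change.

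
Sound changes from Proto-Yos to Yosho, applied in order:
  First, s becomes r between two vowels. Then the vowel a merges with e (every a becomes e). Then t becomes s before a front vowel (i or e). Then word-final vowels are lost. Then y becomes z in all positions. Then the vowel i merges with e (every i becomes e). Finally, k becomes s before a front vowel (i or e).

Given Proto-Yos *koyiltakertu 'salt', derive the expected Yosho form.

Yosho: *koyiltakertu > koyiltekertu > koyilsekertu > koyilsekert > kozilsekert > kozelsekert > kozelsesert  (by vowel merger, palatalisation, apocope, unconditioned shift, vowel merger, palatalisation)

kozelsesert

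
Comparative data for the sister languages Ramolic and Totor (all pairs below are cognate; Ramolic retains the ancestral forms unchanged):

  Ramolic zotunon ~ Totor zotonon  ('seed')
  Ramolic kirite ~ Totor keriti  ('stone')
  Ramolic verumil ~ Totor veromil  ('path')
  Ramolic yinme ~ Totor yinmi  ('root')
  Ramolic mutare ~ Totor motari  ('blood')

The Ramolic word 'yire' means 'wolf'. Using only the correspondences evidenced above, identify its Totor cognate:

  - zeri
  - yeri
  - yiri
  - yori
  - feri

yeri

kirite ~ keriti — Ramolic i corresponds to Totor e after a consonant, before r.
kirite ~ keriti, yinme ~ yinmi — Ramolic e corresponds to Totor i word-finally.
Applying these to Ramolic 'yire':
  yire → yere   (i→e after a consonant, before r)
  yere → yeri   (e→i word-finally)
So the Totor cognate is 'yeri'.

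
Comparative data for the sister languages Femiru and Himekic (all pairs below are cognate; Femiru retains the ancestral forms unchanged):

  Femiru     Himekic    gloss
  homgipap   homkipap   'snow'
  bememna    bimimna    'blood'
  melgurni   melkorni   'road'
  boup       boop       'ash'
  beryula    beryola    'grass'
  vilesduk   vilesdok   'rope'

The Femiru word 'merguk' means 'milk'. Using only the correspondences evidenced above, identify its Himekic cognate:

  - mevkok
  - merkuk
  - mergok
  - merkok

merkok

melgurni ~ melkorni — Femiru g corresponds to Himekic k after a consonant, before a back vowel.
beryula ~ beryola, vilesduk ~ vilesdok — Femiru u corresponds to Himekic o after a consonant, before a consonant other than r, m, n, p, b, f, v.
Applying these to Femiru 'merguk':
  merguk → merkuk   (g→k after a consonant, before a back vowel)
  merkuk → merkok   (u→o after a consonant, before a consonant other than r, m, n, p, b, f, v)
So the Himekic cognate is 'merkok'.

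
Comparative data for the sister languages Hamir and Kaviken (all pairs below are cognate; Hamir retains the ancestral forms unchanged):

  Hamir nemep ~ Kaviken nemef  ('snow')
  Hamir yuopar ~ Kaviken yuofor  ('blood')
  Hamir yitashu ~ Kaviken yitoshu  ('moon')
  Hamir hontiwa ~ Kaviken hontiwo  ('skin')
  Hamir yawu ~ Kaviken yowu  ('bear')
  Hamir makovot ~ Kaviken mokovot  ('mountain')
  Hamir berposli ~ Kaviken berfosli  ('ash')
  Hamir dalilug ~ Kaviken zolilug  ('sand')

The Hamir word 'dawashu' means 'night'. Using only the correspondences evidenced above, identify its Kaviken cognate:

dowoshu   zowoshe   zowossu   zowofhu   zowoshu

dalilug ~ zolilug — Hamir d corresponds to Kaviken z word-initially before a back vowel.
yitashu ~ yitoshu, yawu ~ yowu — Hamir a corresponds to Kaviken o after a consonant, before a consonant other than r, m, n, p, b, f, v.
Applying these to Hamir 'dawashu':
  dawashu → zawashu   (d→z word-initially before a back vowel)
  zawashu → zowashu   (a→o after a consonant, before a consonant other than r, m, n, p, b, f, v)
  zowashu → zowoshu   (a→o after a consonant, before a consonant other than r, m, n, p, b, f, v)
So the Kaviken cognate is 'zowoshu'.

zowoshu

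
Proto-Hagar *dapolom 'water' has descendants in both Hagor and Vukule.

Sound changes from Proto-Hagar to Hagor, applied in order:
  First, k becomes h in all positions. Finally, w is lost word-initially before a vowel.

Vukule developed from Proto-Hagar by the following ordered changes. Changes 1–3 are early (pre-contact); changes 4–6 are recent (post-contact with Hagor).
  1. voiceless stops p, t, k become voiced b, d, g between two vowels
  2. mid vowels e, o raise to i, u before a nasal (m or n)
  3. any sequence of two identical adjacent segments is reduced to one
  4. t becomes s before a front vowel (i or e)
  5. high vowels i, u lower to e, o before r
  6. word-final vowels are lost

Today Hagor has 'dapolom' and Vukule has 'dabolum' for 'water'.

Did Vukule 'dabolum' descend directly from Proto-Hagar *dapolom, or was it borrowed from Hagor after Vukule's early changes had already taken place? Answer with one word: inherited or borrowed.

inherited

If inherited, *dapolom would pass through all of Vukule's changes:
Vukule: *dapolom > dabolom > dabolum  (by intervocalic voicing, pre-nasal raising)
If borrowed from Hagor 'dapolom' after the early changes, it would undergo only the recent ones:
  rule 4 (palatalisation): no change (dapolom)
  rule 5 (pre-rhotic lowering): no change (dapolom)
  rule 6 (apocope): no change (dapolom)
  ⇒ as a loan: dapolom
Vukule 'dabolum' matches the inherited outcome exactly, so it is an inherited cognate, not a loan.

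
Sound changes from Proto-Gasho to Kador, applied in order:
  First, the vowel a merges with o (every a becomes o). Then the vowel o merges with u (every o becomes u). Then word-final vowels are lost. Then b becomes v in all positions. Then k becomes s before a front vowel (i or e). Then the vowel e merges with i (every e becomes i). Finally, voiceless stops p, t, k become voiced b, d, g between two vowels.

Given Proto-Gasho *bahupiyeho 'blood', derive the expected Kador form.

vuhubiyih

Kador: *bahupiyeho > bohupiyeho > buhupiyehu > buhupiyeh > vuhupiyeh > vuhupiyih > vuhubiyih  (by vowel merger, vowel merger, apocope, unconditioned shift, vowel merger, intervocalic voicing)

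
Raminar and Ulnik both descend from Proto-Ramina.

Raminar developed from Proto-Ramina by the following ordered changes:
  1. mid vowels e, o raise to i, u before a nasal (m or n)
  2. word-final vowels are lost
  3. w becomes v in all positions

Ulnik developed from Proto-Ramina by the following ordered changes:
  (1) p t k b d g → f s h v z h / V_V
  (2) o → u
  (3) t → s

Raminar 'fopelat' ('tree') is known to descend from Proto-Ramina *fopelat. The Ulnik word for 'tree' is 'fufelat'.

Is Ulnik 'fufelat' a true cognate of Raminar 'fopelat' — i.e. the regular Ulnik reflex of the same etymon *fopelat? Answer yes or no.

Derive the expected Ulnik reflex of *fopelat:
Ulnik: *fopelat
  fopelat → fofelat   [intervocalic lenition]
  fofelat → fufelat   [vowel merger]
  fufelat → fufelas   [unconditioned shift]
  giving Ulnik fufelas.
The regular Ulnik reflex would be 'fufelas', but the attested form is 'fufelat'. The correspondence is irregular, so they are not cognates (the Ulnik form has a different source).

no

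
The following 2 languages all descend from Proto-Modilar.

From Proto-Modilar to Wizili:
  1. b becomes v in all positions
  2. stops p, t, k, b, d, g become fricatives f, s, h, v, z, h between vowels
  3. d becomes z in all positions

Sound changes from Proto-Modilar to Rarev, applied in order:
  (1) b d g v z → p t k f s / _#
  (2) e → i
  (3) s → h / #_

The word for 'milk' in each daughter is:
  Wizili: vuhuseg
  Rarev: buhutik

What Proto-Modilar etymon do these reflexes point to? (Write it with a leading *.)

Position 6: Wizili has e, Rarev has i. Wizili preserves e here (none of its changes turn any other segment into e), so the proto-segment is *e.
Position 7: Wizili has g, Rarev has k. Wizili preserves g here (none of its changes turn any other segment into g), so the proto-segment is *g.
Continuing position by position gives *buhuteg; check it forward:
Wizili: *buhuteg > vuhuteg > vuhuseg  (by unconditioned shift, intervocalic lenition)
Rarev: start from *buhuteg.
  rule 1 (final devoicing): buhuteg → buhutek
  rule 2 (vowel merger): buhutek → buhutik
  rule 3: no change — buhutik
  ⇒ Rarev buhutik
Only *buhuteg yields all of Wizili vuhuseg, Rarev buhutik.

*buhuteg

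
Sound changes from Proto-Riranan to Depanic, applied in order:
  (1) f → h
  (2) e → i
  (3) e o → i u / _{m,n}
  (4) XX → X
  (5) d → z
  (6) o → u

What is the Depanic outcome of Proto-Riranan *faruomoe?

harumui

Depanic: *faruomoe > haruomoe > haruomoi > haruumoi > harumoi > harumui  (by unconditioned shift, vowel merger, pre-nasal raising, degemination, vowel merger)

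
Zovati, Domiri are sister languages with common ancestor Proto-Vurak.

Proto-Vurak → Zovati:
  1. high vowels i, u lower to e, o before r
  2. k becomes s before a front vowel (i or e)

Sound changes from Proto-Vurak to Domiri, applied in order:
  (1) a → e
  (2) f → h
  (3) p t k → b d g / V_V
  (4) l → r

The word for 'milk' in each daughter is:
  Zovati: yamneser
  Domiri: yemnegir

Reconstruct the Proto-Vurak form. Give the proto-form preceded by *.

Position 6: Zovati has s, Domiri has g. Taking the neighbouring segments as reconstructed: Zovati s could go back to *k or *s; Domiri g could go back to *k or *g — the one source consistent with every daughter is *k.
Position 7: Zovati has e, Domiri has i. Domiri preserves i here (none of its changes turn any other segment into i), so the proto-segment is *i.
Position 2: Zovati has a, Domiri has e. Zovati preserves a here (none of its changes turn any other segment into a), so the proto-segment is *a.
This points to *yamnekir. Verify forward in each daughter:
Zovati: *yamnekir
  yamnekir → yamneker   [pre-rhotic lowering]
  yamneker → yamneser   [palatalisation]
  giving Zovati yamneser.
Domiri: *yamnekir
  yamnekir → yemnekir   [vowel merger]
  yemnekir (rule 2 does not apply)
  yemnekir → yemnegir   [intervocalic voicing]
  yemnegir (rule 4 does not apply)
  giving Domiri yemnegir.
*yamnekir is the unique common source.

*yamnekir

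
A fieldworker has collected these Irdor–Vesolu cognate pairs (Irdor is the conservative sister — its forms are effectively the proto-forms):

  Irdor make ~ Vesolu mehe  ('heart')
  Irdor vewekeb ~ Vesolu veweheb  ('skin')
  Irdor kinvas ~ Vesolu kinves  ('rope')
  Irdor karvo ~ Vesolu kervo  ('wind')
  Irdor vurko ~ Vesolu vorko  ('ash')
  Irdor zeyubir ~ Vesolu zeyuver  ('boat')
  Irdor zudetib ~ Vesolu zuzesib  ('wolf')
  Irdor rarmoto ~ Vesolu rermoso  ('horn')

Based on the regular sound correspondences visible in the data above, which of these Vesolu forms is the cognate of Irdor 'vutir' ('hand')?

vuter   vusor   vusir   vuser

vuser

zudetib ~ zuzesib — Irdor t corresponds to Vesolu s between vowels (before a front vowel).
zeyubir ~ zeyuver — Irdor i corresponds to Vesolu e after a consonant, before r.
Applying these to Irdor 'vutir':
  vutir → vusir   (t→s between vowels (before a front vowel))
  vusir → vuser   (i→e after a consonant, before r)
So the Vesolu cognate is 'vuser'.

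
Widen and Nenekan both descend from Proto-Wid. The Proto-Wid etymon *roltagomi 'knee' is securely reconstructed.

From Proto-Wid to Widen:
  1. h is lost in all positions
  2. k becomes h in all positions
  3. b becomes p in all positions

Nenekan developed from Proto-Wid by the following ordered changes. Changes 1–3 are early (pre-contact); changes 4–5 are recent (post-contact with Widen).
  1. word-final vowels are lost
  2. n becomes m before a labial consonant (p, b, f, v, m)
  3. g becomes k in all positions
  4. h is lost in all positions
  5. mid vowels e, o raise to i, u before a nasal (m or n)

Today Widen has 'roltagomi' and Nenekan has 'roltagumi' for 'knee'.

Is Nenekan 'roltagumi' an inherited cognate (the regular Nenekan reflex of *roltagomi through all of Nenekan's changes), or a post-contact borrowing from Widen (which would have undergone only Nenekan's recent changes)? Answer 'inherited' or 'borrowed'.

borrowed

If inherited, *roltagomi would pass through all of Nenekan's changes:
Nenekan: *roltagomi > roltagom > roltakom > roltakum  (by apocope, unconditioned shift, pre-nasal raising)
If borrowed from Widen 'roltagomi' after the early changes, it would undergo only the recent ones:
  rule 4 (h-loss): no change (roltagomi)
  rule 5 (pre-nasal raising): roltagomi → roltagumi
  ⇒ as a loan: roltagumi
Nenekan 'roltagumi' matches the loan outcome 'roltagumi', not the inherited 'roltakum' — it skipped the early Nenekan changes, so it was borrowed from Widen.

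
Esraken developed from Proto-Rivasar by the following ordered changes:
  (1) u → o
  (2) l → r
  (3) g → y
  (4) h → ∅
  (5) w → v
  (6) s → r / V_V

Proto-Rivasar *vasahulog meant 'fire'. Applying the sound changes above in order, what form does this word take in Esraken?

Esraken: *vasahulog > vasaholog > vasahorog > vasahoroy > vasaoroy > varaoroy  (by vowel merger, unconditioned shift, unconditioned shift, h-loss, rhotacism)

varaoroy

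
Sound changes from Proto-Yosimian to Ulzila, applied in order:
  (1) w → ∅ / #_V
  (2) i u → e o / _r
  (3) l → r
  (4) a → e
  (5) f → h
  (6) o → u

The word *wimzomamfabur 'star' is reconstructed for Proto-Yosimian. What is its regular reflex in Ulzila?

Ulzila: start from *wimzomamfabur.
  rule 1 (glide loss): wimzomamfabur → imzomamfabur
  rule 2 (pre-rhotic lowering): imzomamfabur → imzomamfabor
  rule 3: no change — imzomamfabor
  rule 4 (vowel merger): imzomamfabor → imzomemfebor
  rule 5 (unconditioned shift): imzomemfebor → imzomemhebor
  rule 6 (vowel merger): imzomemhebor → imzumemhebur
  ⇒ Ulzila imzumemhebur

imzumemhebur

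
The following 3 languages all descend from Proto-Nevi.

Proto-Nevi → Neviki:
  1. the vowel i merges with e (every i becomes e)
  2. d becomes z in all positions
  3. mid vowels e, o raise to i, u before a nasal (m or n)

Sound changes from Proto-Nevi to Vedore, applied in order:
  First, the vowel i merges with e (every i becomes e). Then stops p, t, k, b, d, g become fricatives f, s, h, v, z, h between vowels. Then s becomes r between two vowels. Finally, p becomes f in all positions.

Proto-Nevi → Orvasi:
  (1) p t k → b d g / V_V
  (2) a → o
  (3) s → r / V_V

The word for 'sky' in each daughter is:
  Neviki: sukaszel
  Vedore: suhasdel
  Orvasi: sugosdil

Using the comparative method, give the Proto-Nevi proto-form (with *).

Position 4: Neviki has a, Vedore has a, Orvasi has o. Neviki preserves a here (none of its changes turn any other segment into a), so the proto-segment is *a.
Position 7: Neviki has e, Vedore has e, Orvasi has i. Orvasi preserves i here (none of its changes turn any other segment into i), so the proto-segment is *i.
Position 6: Neviki has z, Vedore has d, Orvasi has d. Vedore preserves d here (none of its changes turn any other segment into d), so the proto-segment is *d.
Continuing position by position gives *sukasdil; check it forward:
Neviki: *sukasdil > sukasdel > sukaszel  (by vowel merger, unconditioned shift)
Vedore: start from *sukasdil.
  rule 1 (vowel merger): sukasdil → sukasdel
  rule 2 (intervocalic lenition): sukasdel → suhasdel
  rule 3: no change — suhasdel
  rule 4: no change — suhasdel
  ⇒ Vedore suhasdel
Orvasi: *sukasdil
  sukasdil → sugasdil   [intervocalic voicing]
  sugasdil → sugosdil   [vowel merger]
  sugosdil (rule 3 does not apply)
  giving Orvasi sugosdil.
No other proto-form is consistent with every reflex, so the reconstruction is *sukasdil.

*sukasdil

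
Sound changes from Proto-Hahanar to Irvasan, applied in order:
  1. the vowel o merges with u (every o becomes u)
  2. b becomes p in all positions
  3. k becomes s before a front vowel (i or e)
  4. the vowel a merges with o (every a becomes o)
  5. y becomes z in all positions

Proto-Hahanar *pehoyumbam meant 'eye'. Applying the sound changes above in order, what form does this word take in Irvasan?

Irvasan: *pehoyumbam > pehuyumbam > pehuyumpam > pehuyumpom > pehuzumpom  (by vowel merger, unconditioned shift, vowel merger, unconditioned shift)

pehuzumpom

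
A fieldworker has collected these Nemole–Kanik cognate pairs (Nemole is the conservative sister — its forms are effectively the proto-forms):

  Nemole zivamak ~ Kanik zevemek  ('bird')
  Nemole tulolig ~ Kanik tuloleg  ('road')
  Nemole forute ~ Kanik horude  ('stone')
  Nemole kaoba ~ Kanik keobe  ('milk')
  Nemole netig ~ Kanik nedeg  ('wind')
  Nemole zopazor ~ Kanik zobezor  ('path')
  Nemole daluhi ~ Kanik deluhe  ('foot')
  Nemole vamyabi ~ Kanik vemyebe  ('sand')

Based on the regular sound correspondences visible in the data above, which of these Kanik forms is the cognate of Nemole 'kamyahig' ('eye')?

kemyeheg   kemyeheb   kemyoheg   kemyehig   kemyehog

kemyeheg

zivamak ~ zevemek, vamyabi ~ vemyebe — Nemole a corresponds to Kanik e after a consonant, before a nasal.
zivamak ~ zevemek, zopazor ~ zobezor — Nemole a corresponds to Kanik e after a consonant, before a consonant other than r, m, n, p, b, f, v.
tulolig ~ tuloleg, netig ~ nedeg — Nemole i corresponds to Kanik e after a consonant, before a consonant other than r, m, n, p, b, f, v.
Applying these to Nemole 'kamyahig':
  kamyahig → kemyahig   (a→e after a consonant, before a nasal)
  kemyahig → kemyehig   (a→e after a consonant, before a consonant other than r, m, n, p, b, f, v)
  kemyehig → kemyeheg   (i→e after a consonant, before a consonant other than r, m, n, p, b, f, v)
So the Kanik cognate is 'kemyeheg'.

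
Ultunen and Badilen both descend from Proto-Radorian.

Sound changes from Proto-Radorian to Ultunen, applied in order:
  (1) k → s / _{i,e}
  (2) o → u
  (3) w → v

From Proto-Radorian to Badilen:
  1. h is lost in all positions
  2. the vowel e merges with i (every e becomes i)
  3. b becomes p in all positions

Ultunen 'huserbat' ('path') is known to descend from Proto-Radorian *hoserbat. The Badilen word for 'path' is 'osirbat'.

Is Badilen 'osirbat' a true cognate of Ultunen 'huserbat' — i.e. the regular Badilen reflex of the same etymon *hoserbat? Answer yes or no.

no

Derive the expected Badilen reflex of *hoserbat:
Badilen: start from *hoserbat.
  rule 1 (h-loss): hoserbat → oserbat
  rule 2 (vowel merger): oserbat → osirbat
  rule 3 (unconditioned shift): osirbat → osirpat
  ⇒ Badilen osirpat
The regular Badilen reflex would be 'osirpat', but the attested form is 'osirbat'. The correspondence is irregular, so they are not cognates (the Badilen form has a different source).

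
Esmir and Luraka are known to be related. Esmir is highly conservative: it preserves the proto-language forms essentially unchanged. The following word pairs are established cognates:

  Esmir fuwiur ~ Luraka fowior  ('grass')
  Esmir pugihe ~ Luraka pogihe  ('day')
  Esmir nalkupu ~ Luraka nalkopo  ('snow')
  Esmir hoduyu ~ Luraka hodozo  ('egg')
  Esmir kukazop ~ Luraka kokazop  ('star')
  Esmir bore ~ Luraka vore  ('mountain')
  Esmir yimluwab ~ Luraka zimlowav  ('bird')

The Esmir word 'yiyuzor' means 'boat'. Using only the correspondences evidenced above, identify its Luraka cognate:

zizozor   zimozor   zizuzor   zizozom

zizozor

yimluwab ~ zimlowav — Esmir y corresponds to Luraka z word-initially before a front vowel.
hoduyu ~ hodozo — Esmir y corresponds to Luraka z between vowels (before a back vowel).
fuwiur ~ fowior, pugihe ~ pogihe — Esmir u corresponds to Luraka o after a consonant, before a consonant other than r, m, n, p, b, f, v.
Applying these to Esmir 'yiyuzor':
  yiyuzor → ziyuzor   (y→z word-initially before a front vowel)
  ziyuzor → zizuzor   (y→z between vowels (before a back vowel))
  zizuzor → zizozor   (u→o after a consonant, before a consonant other than r, m, n, p, b, f, v)
So the Luraka cognate is 'zizozor'.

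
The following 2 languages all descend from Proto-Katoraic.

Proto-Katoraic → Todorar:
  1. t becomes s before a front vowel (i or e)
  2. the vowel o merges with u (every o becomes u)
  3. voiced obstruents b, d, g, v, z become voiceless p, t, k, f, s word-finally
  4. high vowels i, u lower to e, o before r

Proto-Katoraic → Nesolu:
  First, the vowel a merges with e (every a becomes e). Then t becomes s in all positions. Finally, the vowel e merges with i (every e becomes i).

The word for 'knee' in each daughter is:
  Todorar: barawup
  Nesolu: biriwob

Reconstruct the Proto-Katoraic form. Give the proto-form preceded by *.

*barawob

Position 6: Todorar has u, Nesolu has o. Nesolu preserves o here (none of its changes turn any other segment into o), so the proto-segment is *o.
Position 7: Todorar has p, Nesolu has b. Nesolu preserves b here (none of its changes turn any other segment into b), so the proto-segment is *b.
Position 2: Todorar has a, Nesolu has i. Todorar preserves a here (none of its changes turn any other segment into a), so the proto-segment is *a.
Continuing position by position gives *barawob; check it forward:
Todorar: *barawob
  barawob (rule 1 does not apply)
  barawob → barawub   [vowel merger]
  barawub → barawup   [final devoicing]
  barawup (rule 4 does not apply)
  giving Todorar barawup.
Nesolu: *barawob > berewob > biriwob  (by vowel merger, vowel merger)
No other proto-form is consistent with every reflex, so the reconstruction is *barawob.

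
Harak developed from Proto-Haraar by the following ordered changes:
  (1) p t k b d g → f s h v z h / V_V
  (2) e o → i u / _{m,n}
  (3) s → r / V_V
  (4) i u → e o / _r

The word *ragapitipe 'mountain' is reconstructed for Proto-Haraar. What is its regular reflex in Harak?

rahaferife

Harak: *ragapitipe > rahafisife > rahafirife > rahaferife  (by intervocalic lenition, rhotacism, pre-rhotic lowering)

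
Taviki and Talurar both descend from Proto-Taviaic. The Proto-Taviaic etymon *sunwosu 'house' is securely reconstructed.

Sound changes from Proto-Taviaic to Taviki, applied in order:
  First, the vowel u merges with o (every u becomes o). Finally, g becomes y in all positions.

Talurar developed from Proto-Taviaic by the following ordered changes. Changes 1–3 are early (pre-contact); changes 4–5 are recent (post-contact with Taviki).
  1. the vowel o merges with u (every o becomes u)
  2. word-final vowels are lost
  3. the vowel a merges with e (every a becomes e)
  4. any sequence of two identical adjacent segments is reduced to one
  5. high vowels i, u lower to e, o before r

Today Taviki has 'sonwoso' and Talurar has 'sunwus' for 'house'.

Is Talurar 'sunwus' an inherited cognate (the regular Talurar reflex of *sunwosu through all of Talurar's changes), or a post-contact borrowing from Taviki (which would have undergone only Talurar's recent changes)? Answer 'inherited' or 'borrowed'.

inherited

If inherited, *sunwosu would pass through all of Talurar's changes:
Talurar: *sunwosu > sunwusu > sunwus  (by vowel merger, apocope)
If borrowed from Taviki 'sonwoso' after the early changes, it would undergo only the recent ones:
  rule 4 (degemination): no change (sonwoso)
  rule 5 (pre-rhotic lowering): no change (sonwoso)
  ⇒ as a loan: sonwoso
Talurar 'sunwus' matches the inherited outcome exactly, so it is an inherited cognate, not a loan.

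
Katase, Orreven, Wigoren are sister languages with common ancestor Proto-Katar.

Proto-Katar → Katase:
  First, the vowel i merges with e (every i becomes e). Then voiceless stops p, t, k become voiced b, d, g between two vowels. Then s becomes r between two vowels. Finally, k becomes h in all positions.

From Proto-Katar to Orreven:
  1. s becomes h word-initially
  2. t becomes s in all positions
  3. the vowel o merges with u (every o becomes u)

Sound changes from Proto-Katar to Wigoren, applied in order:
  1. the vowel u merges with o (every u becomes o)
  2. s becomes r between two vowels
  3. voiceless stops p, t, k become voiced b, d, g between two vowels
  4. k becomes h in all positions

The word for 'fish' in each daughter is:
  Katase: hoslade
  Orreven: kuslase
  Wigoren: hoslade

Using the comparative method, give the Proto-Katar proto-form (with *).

*koslate

Position 2: Katase has o, Orreven has u, Wigoren has o. Katase preserves o here (none of its changes turn any other segment into o), so the proto-segment is *o.
Position 1: Katase has h, Orreven has k, Wigoren has h. Orreven preserves k here (none of its changes turn any other segment into k), so the proto-segment is *k.
Position 6: Katase has d, Orreven has s, Wigoren has d. Taking the neighbouring segments as reconstructed: Katase d could go back to *t or *d; Orreven s could go back to *t or *s; Wigoren d could go back to *t or *d — the one source consistent with every daughter is *t.
The remaining positions agree across the daughters. Check the candidate against every language:
Katase: start from *koslate.
  rule 1: no change — koslate
  rule 2 (intervocalic voicing): koslate → koslade
  rule 3: no change — koslade
  rule 4 (unconditioned shift): koslade → hoslade
  ⇒ Katase hoslade
Orreven: *koslate
  koslate (rule 1 does not apply)
  koslate → koslase   [unconditioned shift]
  koslase → kuslase   [vowel merger]
  giving Orreven kuslase.
Wigoren: start from *koslate.
  rule 1: no change — koslate
  rule 2: no change — koslate
  rule 3 (intervocalic voicing): koslate → koslade
  rule 4 (unconditioned shift): koslade → hoslade
  ⇒ Wigoren hoslade
*koslate is the unique common source.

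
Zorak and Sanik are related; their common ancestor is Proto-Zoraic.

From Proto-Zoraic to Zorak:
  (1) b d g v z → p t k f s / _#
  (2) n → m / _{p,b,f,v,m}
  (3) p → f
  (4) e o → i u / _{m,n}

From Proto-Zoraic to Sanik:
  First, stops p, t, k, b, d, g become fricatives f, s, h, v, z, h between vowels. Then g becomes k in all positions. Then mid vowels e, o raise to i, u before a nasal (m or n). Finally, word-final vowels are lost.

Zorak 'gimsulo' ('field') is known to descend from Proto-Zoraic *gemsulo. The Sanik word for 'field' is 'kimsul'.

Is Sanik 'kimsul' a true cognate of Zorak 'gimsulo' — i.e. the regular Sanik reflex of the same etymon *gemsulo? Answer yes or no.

yes

Derive the expected Sanik reflex of *gemsulo:
Sanik: *gemsulo
  gemsulo (rule 1 does not apply)
  gemsulo → kemsulo   [unconditioned shift]
  kemsulo → kimsulo   [pre-nasal raising]
  kimsulo → kimsul   [apocope]
  giving Sanik kimsul.
Sanik 'kimsul' matches the regular reflex exactly, so the pair is cognate.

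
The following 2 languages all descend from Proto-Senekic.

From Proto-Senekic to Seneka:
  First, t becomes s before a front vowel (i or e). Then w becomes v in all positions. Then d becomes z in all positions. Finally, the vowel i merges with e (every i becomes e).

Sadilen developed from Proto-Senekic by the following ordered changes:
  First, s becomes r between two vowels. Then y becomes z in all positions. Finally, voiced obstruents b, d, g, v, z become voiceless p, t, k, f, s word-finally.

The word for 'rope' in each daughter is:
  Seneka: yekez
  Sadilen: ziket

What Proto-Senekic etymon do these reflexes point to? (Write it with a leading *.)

Position 1: Seneka has y, Sadilen has z. Seneka preserves y here (none of its changes turn any other segment into y), so the proto-segment is *y.
Position 5: Seneka has z, Sadilen has t. Taking the neighbouring segments as reconstructed: Seneka z could go back to *d or *z; Sadilen t could go back to *t or *d — the one source consistent with every daughter is *d.
Verify the candidate proto-form against each daughter:
Seneka: *yiked
  yiked (rule 1 does not apply)
  yiked (rule 2 does not apply)
  yiked → yikez   [unconditioned shift]
  yikez → yekez   [vowel merger]
  giving Seneka yekez.
Sadilen: *yiked
  yiked (rule 1 does not apply)
  yiked → ziked   [unconditioned shift]
  ziked → ziket   [final devoicing]
  giving Sadilen ziket.
Only *yiked yields all of Seneka yekez, Sadilen ziket.

*yiked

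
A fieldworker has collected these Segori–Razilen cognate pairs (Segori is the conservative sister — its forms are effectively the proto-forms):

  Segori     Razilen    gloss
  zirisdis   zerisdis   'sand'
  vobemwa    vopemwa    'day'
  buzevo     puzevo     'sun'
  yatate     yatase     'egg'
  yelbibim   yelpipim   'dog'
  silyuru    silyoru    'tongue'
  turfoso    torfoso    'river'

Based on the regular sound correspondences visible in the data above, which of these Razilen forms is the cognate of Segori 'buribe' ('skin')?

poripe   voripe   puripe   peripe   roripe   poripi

poripe

buzevo ~ puzevo — Segori b corresponds to Razilen p word-initially before a back vowel.
silyuru ~ silyoru, turfoso ~ torfoso — Segori u corresponds to Razilen o after a consonant, before r.
vobemwa ~ vopemwa — Segori b corresponds to Razilen p between vowels (before a front vowel).
Applying these to Segori 'buribe':
  buribe → puribe   (b→p word-initially before a back vowel)
  puribe → poribe   (u→o after a consonant, before r)
  poribe → poripe   (b→p between vowels (before a front vowel))
So the Razilen cognate is 'poripe'.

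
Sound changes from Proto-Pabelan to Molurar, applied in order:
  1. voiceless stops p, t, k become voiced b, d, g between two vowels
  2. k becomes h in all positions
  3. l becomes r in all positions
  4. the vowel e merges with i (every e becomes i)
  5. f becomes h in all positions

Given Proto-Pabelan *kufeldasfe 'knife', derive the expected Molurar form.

huhirdashi

Molurar: *kufeldasfe
  kufeldasfe (rule 1 does not apply)
  kufeldasfe → hufeldasfe   [unconditioned shift]
  hufeldasfe → huferdasfe   [unconditioned shift]
  huferdasfe → hufirdasfi   [vowel merger]
  hufirdasfi → huhirdashi   [unconditioned shift]
  giving Molurar huhirdashi.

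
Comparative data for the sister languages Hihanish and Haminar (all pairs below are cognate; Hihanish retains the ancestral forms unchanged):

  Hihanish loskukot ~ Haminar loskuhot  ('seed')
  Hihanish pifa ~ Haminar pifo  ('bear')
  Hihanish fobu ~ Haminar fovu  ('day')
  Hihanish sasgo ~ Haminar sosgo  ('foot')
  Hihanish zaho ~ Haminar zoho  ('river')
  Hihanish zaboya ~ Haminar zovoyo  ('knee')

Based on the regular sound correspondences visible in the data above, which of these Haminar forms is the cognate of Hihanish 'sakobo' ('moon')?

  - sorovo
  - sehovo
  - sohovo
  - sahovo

sohovo

sasgo ~ sosgo, zaho ~ zoho — Hihanish a corresponds to Haminar o after a consonant, before a consonant other than r, m, n, p, b, f, v.
loskukot ~ loskuhot — Hihanish k corresponds to Haminar h between vowels (before a back vowel).
zaboya ~ zovoyo — Hihanish b corresponds to Haminar v between vowels (before a back vowel).
Applying these to Hihanish 'sakobo':
  sakobo → sokobo   (a→o after a consonant, before a consonant other than r, m, n, p, b, f, v)
  sokobo → sohobo   (k→h between vowels (before a back vowel))
  sohobo → sohovo   (b→v between vowels (before a back vowel))
So the Haminar cognate is 'sohovo'.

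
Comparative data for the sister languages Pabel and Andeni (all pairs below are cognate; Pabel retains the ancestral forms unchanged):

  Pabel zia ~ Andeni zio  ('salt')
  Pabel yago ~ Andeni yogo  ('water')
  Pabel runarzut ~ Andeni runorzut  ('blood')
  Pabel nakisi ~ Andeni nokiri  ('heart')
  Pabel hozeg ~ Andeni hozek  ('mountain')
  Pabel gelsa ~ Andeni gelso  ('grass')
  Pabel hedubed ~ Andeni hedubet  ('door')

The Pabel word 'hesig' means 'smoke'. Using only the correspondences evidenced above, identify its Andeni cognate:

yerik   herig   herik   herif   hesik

herik

nakisi ~ nokiri — Pabel s corresponds to Andeni r between vowels (before a front vowel).
hozeg ~ hozek — Pabel g corresponds to Andeni k word-finally.
Applying these to Pabel 'hesig':
  hesig → herig   (s→r between vowels (before a front vowel))
  herig → herik   (g→k word-finally)
So the Andeni cognate is 'herik'.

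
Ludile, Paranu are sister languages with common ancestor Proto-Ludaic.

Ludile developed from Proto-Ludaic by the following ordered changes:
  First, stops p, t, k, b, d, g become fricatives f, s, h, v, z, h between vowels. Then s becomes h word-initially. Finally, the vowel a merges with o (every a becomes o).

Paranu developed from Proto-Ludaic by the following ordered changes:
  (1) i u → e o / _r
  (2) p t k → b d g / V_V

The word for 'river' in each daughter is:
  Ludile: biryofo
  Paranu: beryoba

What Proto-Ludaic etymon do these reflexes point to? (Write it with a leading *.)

*biryopa

Position 2: Ludile has i, Paranu has e. Ludile preserves i here (none of its changes turn any other segment into i), so the proto-segment is *i.
Position 7: Ludile has o, Paranu has a. Paranu preserves a here (none of its changes turn any other segment into a), so the proto-segment is *a.
Position 6: Ludile has f, Paranu has b. Taking the neighbouring segments as reconstructed: Ludile f could go back to *p or *f; Paranu b could go back to *p or *b — the one source consistent with every daughter is *p.
Continuing position by position gives *biryopa; check it forward:
Ludile: *biryopa > biryofa > biryofo  (by intervocalic lenition, vowel merger)
Paranu: start from *biryopa.
  rule 1 (pre-rhotic lowering): biryopa → beryopa
  rule 2 (intervocalic voicing): beryopa → beryoba
  ⇒ Paranu beryoba
*biryopa is the unique common source.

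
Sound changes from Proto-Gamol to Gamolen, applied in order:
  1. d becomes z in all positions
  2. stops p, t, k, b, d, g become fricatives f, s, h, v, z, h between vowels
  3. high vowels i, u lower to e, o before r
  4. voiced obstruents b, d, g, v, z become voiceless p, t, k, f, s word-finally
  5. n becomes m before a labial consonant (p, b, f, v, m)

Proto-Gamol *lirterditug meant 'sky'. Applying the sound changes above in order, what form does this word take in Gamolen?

lerterzisuk

Gamolen: *lirterditug > lirterzitug > lirterzisug > lerterzisug > lerterzisuk  (by unconditioned shift, intervocalic lenition, pre-rhotic lowering, final devoicing)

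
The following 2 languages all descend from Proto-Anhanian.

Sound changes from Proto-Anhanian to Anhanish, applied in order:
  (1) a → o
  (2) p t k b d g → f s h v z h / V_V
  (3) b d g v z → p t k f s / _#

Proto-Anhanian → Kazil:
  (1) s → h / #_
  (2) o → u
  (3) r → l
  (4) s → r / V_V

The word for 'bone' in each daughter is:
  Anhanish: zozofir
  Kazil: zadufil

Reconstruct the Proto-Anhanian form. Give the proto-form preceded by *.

*zadofir

Position 4: Anhanish has o, Kazil has u. Taking the neighbouring segments as reconstructed: Anhanish o could go back to *a or *o; Kazil u could go back to *o or *u — the one source consistent with every daughter is *o.
Position 7: Anhanish has r, Kazil has l. Anhanish preserves r here (none of its changes turn any other segment into r), so the proto-segment is *r.
Position 3: Anhanish has z, Kazil has d. Kazil preserves d here (none of its changes turn any other segment into d), so the proto-segment is *d.
Verify the candidate proto-form against each daughter:
Anhanish: start from *zadofir.
  rule 1 (vowel merger): zadofir → zodofir
  rule 2 (intervocalic lenition): zodofir → zozofir
  rule 3: no change — zozofir
  ⇒ Anhanish zozofir
Kazil: *zadofir > zadufir > zadufil  (by vowel merger, unconditioned shift)
Only *zadofir yields all of Anhanish zozofir, Kazil zadufil.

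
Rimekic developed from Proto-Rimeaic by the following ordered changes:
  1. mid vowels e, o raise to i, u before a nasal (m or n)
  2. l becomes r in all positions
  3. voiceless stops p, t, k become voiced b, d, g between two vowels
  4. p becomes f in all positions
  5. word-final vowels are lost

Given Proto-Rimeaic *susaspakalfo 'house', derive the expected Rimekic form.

susasfagarf

Rimekic: start from *susaspakalfo.
  rule 1: no change — susaspakalfo
  rule 2 (unconditioned shift): susaspakalfo → susaspakarfo
  rule 3 (intervocalic voicing): susaspakarfo → susaspagarfo
  rule 4 (unconditioned shift): susaspagarfo → susasfagarfo
  rule 5 (apocope): susasfagarfo → susasfagarf
  ⇒ Rimekic susasfagarf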